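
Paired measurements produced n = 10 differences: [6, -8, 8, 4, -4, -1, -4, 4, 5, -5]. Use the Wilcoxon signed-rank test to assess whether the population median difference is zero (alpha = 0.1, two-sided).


Step 1: Drop any zero differences (none here) and take |d_i|.
|d| = [6, 8, 8, 4, 4, 1, 4, 4, 5, 5]
Step 2: Midrank |d_i| (ties get averaged ranks).
ranks: |6|->8, |8|->9.5, |8|->9.5, |4|->3.5, |4|->3.5, |1|->1, |4|->3.5, |4|->3.5, |5|->6.5, |5|->6.5
Step 3: Attach original signs; sum ranks with positive sign and with negative sign.
W+ = 8 + 9.5 + 3.5 + 3.5 + 6.5 = 31
W- = 9.5 + 3.5 + 1 + 3.5 + 6.5 = 24
(Check: W+ + W- = 55 should equal n(n+1)/2 = 55.)
Step 4: Test statistic W = min(W+, W-) = 24.
Step 5: Ties in |d|, so use the tie-corrected normal approximation.
        E[W] = n(n+1)/4 = 10*11/4 = 27.5.
        Tie groups: |d|=4 (t=4), |d|=5 (t=2), |d|=8 (t=2); sum(t^3 - t) = 72.
        Var[W] = n(n+1)(2n+1)/24 - sum(t^3-t)/48 = 2310/24 - 72/48 = 94.75.
        z = (W - E[W]) / sqrt(Var[W]) = (24 - 27.5) / 9.7340 = -0.3596.
        Two-sided p = 2*Phi(z) = 0.719172.
Step 6: alpha = 0.1. fail to reject H0.

W+ = 31, W- = 24, W = min = 24, p = 0.719172, fail to reject H0.


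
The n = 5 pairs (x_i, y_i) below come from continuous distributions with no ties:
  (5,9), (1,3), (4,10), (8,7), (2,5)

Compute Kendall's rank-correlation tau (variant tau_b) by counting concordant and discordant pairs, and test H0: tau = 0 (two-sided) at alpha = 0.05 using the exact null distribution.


Step 1: Enumerate the 10 unordered pairs (i,j) with i<j and classify each by sign(x_j-x_i) * sign(y_j-y_i).
  (1,2):dx=-4,dy=-6->C; (1,3):dx=-1,dy=+1->D; (1,4):dx=+3,dy=-2->D; (1,5):dx=-3,dy=-4->C
  (2,3):dx=+3,dy=+7->C; (2,4):dx=+7,dy=+4->C; (2,5):dx=+1,dy=+2->C; (3,4):dx=+4,dy=-3->D
  (3,5):dx=-2,dy=-5->C; (4,5):dx=-6,dy=-2->C
Step 2: C = 7, D = 3, total pairs = 10.
Step 3: tau = (C - D)/(n(n-1)/2) = (7 - 3)/10 = 0.400000.
Step 4: Exact two-sided p-value (enumerate n! = 120 permutations of y under H0): p = 0.483333.
Step 5: alpha = 0.05. fail to reject H0.

tau_b = 0.4000 (C=7, D=3), p = 0.483333, fail to reject H0.


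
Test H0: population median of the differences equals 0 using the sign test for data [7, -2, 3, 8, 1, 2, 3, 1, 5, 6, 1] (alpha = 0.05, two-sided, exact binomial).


Step 1: Discard zero differences. Original n = 11; n_eff = number of nonzero differences = 11.
Nonzero differences (with sign): +7, -2, +3, +8, +1, +2, +3, +1, +5, +6, +1
Step 2: Count signs: positive = 10, negative = 1.
Step 3: Under H0: P(positive) = 0.5, so the number of positives S ~ Bin(11, 0.5).
Step 4: Two-sided exact p-value = sum of Bin(11,0.5) probabilities at or below the observed probability = 0.011719.
Step 5: alpha = 0.05. reject H0.

n_eff = 11, pos = 10, neg = 1, p = 0.011719, reject H0.


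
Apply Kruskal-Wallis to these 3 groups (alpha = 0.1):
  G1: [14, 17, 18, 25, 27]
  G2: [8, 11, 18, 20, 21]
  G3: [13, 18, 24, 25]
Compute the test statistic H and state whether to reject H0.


Step 1: Combine all N = 14 observations and assign midranks.
sorted (value, group, rank): (8,G2,1), (11,G2,2), (13,G3,3), (14,G1,4), (17,G1,5), (18,G1,7), (18,G2,7), (18,G3,7), (20,G2,9), (21,G2,10), (24,G3,11), (25,G1,12.5), (25,G3,12.5), (27,G1,14)
Step 2: Sum ranks within each group.
R_1 = 42.5 (n_1 = 5)
R_2 = 29 (n_2 = 5)
R_3 = 33.5 (n_3 = 4)
Step 3: H = 12/(N(N+1)) * sum(R_i^2/n_i) - 3(N+1)
     = 12/(14*15) * (42.5^2/5 + 29^2/5 + 33.5^2/4) - 3*15
     = 0.057143 * 810.013 - 45
     = 1.286429.
Step 4: Ties present; correction factor C = 1 - 30/(14^3 - 14) = 0.989011. Corrected H = 1.286429 / 0.989011 = 1.300722.
Step 5: Under H0, H ~ chi^2(2); p-value = 0.521857.
Step 6: alpha = 0.1. fail to reject H0.

H = 1.3007, df = 2, p = 0.521857, fail to reject H0.


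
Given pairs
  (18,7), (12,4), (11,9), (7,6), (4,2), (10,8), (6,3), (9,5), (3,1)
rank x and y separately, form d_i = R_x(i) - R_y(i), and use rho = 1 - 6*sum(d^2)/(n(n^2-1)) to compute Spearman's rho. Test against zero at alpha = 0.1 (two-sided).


Step 1: Rank x and y separately (midranks; no ties here).
rank(x): 18->9, 12->8, 11->7, 7->4, 4->2, 10->6, 6->3, 9->5, 3->1
rank(y): 7->7, 4->4, 9->9, 6->6, 2->2, 8->8, 3->3, 5->5, 1->1
Step 2: d_i = R_x(i) - R_y(i); compute d_i^2.
  (9-7)^2=4, (8-4)^2=16, (7-9)^2=4, (4-6)^2=4, (2-2)^2=0, (6-8)^2=4, (3-3)^2=0, (5-5)^2=0, (1-1)^2=0
sum(d^2) = 32.
Step 3: rho = 1 - 6*32 / (9*(9^2 - 1)) = 1 - 192/720 = 0.733333.
Step 4: Under H0, t = rho * sqrt((n-2)/(1-rho^2)) = 2.8538 ~ t(7).
Step 5: Two-sided p-value from the t-distribution with 7 df = 0.024554.
Step 6: alpha = 0.1. reject H0.

rho = 0.7333, p = 0.024554, reject H0 at alpha = 0.1.


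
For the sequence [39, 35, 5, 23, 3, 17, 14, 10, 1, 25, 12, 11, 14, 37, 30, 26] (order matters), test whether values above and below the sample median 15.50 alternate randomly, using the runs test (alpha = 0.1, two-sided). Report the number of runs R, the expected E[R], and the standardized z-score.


Step 1: Compute median = 15.50; label A = above, B = below.
Labels in order: AABABABBBABBBAAA  (n_A = 8, n_B = 8)
Step 2: Count runs R = 9.
Step 3: Under H0 (random ordering), E[R] = 2*n_A*n_B/(n_A+n_B) + 1 = 2*8*8/16 + 1 = 9.0000.
        Var[R] = 2*n_A*n_B*(2*n_A*n_B - n_A - n_B) / ((n_A+n_B)^2 * (n_A+n_B-1)) = 14336/3840 = 3.7333.
        SD[R] = 1.9322.
Step 4: R = E[R], so z = 0 with no continuity correction.
Step 5: Two-sided p-value via normal approximation = 2*(1 - Phi(|z|)) = 1.000000.
Step 6: alpha = 0.1. fail to reject H0.

R = 9, z = 0.0000, p = 1.000000, fail to reject H0.


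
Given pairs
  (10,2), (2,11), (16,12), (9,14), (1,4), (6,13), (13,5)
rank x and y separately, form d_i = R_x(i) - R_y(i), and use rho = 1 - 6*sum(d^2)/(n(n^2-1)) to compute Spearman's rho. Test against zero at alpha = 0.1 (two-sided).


Step 1: Rank x and y separately (midranks; no ties here).
rank(x): 10->5, 2->2, 16->7, 9->4, 1->1, 6->3, 13->6
rank(y): 2->1, 11->4, 12->5, 14->7, 4->2, 13->6, 5->3
Step 2: d_i = R_x(i) - R_y(i); compute d_i^2.
  (5-1)^2=16, (2-4)^2=4, (7-5)^2=4, (4-7)^2=9, (1-2)^2=1, (3-6)^2=9, (6-3)^2=9
sum(d^2) = 52.
Step 3: rho = 1 - 6*52 / (7*(7^2 - 1)) = 1 - 312/336 = 0.071429.
Step 4: Under H0, t = rho * sqrt((n-2)/(1-rho^2)) = 0.1601 ~ t(5).
Step 5: Two-sided p-value from the t-distribution with 5 df = 0.879048.
Step 6: alpha = 0.1. fail to reject H0.

rho = 0.0714, p = 0.879048, fail to reject H0 at alpha = 0.1.


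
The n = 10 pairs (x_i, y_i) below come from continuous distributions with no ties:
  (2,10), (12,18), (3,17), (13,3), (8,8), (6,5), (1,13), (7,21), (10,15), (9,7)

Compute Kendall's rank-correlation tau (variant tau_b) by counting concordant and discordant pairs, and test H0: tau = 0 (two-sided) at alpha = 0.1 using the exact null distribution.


Step 1: Enumerate the 45 unordered pairs (i,j) with i<j and classify each by sign(x_j-x_i) * sign(y_j-y_i).
  (1,2):dx=+10,dy=+8->C; (1,3):dx=+1,dy=+7->C; (1,4):dx=+11,dy=-7->D; (1,5):dx=+6,dy=-2->D
  (1,6):dx=+4,dy=-5->D; (1,7):dx=-1,dy=+3->D; (1,8):dx=+5,dy=+11->C; (1,9):dx=+8,dy=+5->C
  (1,10):dx=+7,dy=-3->D; (2,3):dx=-9,dy=-1->C; (2,4):dx=+1,dy=-15->D; (2,5):dx=-4,dy=-10->C
  (2,6):dx=-6,dy=-13->C; (2,7):dx=-11,dy=-5->C; (2,8):dx=-5,dy=+3->D; (2,9):dx=-2,dy=-3->C
  (2,10):dx=-3,dy=-11->C; (3,4):dx=+10,dy=-14->D; (3,5):dx=+5,dy=-9->D; (3,6):dx=+3,dy=-12->D
  (3,7):dx=-2,dy=-4->C; (3,8):dx=+4,dy=+4->C; (3,9):dx=+7,dy=-2->D; (3,10):dx=+6,dy=-10->D
  (4,5):dx=-5,dy=+5->D; (4,6):dx=-7,dy=+2->D; (4,7):dx=-12,dy=+10->D; (4,8):dx=-6,dy=+18->D
  (4,9):dx=-3,dy=+12->D; (4,10):dx=-4,dy=+4->D; (5,6):dx=-2,dy=-3->C; (5,7):dx=-7,dy=+5->D
  (5,8):dx=-1,dy=+13->D; (5,9):dx=+2,dy=+7->C; (5,10):dx=+1,dy=-1->D; (6,7):dx=-5,dy=+8->D
  (6,8):dx=+1,dy=+16->C; (6,9):dx=+4,dy=+10->C; (6,10):dx=+3,dy=+2->C; (7,8):dx=+6,dy=+8->C
  (7,9):dx=+9,dy=+2->C; (7,10):dx=+8,dy=-6->D; (8,9):dx=+3,dy=-6->D; (8,10):dx=+2,dy=-14->D
  (9,10):dx=-1,dy=-8->C
Step 2: C = 20, D = 25, total pairs = 45.
Step 3: tau = (C - D)/(n(n-1)/2) = (20 - 25)/45 = -0.111111.
Step 4: Exact two-sided p-value (enumerate n! = 3628800 permutations of y under H0): p = 0.727490.
Step 5: alpha = 0.1. fail to reject H0.

tau_b = -0.1111 (C=20, D=25), p = 0.727490, fail to reject H0.


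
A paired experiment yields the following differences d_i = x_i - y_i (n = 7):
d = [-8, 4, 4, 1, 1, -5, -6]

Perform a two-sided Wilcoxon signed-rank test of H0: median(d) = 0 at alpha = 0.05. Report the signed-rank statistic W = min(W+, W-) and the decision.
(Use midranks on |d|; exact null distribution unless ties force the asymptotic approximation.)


Step 1: Drop any zero differences (none here) and take |d_i|.
|d| = [8, 4, 4, 1, 1, 5, 6]
Step 2: Midrank |d_i| (ties get averaged ranks).
ranks: |8|->7, |4|->3.5, |4|->3.5, |1|->1.5, |1|->1.5, |5|->5, |6|->6
Step 3: Attach original signs; sum ranks with positive sign and with negative sign.
W+ = 3.5 + 3.5 + 1.5 + 1.5 = 10
W- = 7 + 5 + 6 = 18
(Check: W+ + W- = 28 should equal n(n+1)/2 = 28.)
Step 4: Test statistic W = min(W+, W-) = 10.
Step 5: Ties in |d|, so use the tie-corrected normal approximation.
        E[W] = n(n+1)/4 = 7*8/4 = 14.
        Tie groups: |d|=1 (t=2), |d|=4 (t=2); sum(t^3 - t) = 12.
        Var[W] = n(n+1)(2n+1)/24 - sum(t^3-t)/48 = 840/24 - 12/48 = 34.75.
        z = (W - E[W]) / sqrt(Var[W]) = (10 - 14) / 5.8949 = -0.6786.
        Two-sided p = 2*Phi(z) = 0.497422.
Step 6: alpha = 0.05. fail to reject H0.

W+ = 10, W- = 18, W = min = 10, p = 0.497422, fail to reject H0.


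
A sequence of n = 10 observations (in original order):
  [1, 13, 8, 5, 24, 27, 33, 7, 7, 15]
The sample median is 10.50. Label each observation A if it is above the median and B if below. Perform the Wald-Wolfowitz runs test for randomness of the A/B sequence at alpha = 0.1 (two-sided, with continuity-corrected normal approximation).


Step 1: Compute median = 10.50; label A = above, B = below.
Labels in order: BABBAAABBA  (n_A = 5, n_B = 5)
Step 2: Count runs R = 6.
Step 3: Under H0 (random ordering), E[R] = 2*n_A*n_B/(n_A+n_B) + 1 = 2*5*5/10 + 1 = 6.0000.
        Var[R] = 2*n_A*n_B*(2*n_A*n_B - n_A - n_B) / ((n_A+n_B)^2 * (n_A+n_B-1)) = 2000/900 = 2.2222.
        SD[R] = 1.4907.
Step 4: R = E[R], so z = 0 with no continuity correction.
Step 5: Two-sided p-value via normal approximation = 2*(1 - Phi(|z|)) = 1.000000.
Step 6: alpha = 0.1. fail to reject H0.

R = 6, z = 0.0000, p = 1.000000, fail to reject H0.


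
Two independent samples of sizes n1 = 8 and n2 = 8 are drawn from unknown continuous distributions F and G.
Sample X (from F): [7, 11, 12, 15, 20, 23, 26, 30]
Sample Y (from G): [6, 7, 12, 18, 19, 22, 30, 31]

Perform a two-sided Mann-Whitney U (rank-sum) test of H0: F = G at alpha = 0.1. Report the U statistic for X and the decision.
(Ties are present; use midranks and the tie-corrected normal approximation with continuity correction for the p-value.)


Step 1: Combine and sort all 16 observations; assign midranks.
sorted (value, group): (6,Y), (7,X), (7,Y), (11,X), (12,X), (12,Y), (15,X), (18,Y), (19,Y), (20,X), (22,Y), (23,X), (26,X), (30,X), (30,Y), (31,Y)
ranks: 6->1, 7->2.5, 7->2.5, 11->4, 12->5.5, 12->5.5, 15->7, 18->8, 19->9, 20->10, 22->11, 23->12, 26->13, 30->14.5, 30->14.5, 31->16
Step 2: Rank sum for X: R1 = 2.5 + 4 + 5.5 + 7 + 10 + 12 + 13 + 14.5 = 68.5.
Step 3: U_X = R1 - n1(n1+1)/2 = 68.5 - 8*9/2 = 68.5 - 36 = 32.5.
       U_Y = n1*n2 - U_X = 64 - 32.5 = 31.5.
Step 4: Ties are present, so use the tie-corrected normal approximation (with continuity correction) for the p-value.
Step 5: p-value = 1.000000; compare to alpha = 0.1. fail to reject H0.

U_X = 32.5, p = 1.000000, fail to reject H0 at alpha = 0.1.


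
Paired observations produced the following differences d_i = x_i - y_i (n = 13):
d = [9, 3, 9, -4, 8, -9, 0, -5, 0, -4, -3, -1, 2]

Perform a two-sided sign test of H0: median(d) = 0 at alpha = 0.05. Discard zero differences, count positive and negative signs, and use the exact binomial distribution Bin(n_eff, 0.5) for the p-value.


Step 1: Discard zero differences. Original n = 13; n_eff = number of nonzero differences = 11.
Nonzero differences (with sign): +9, +3, +9, -4, +8, -9, -5, -4, -3, -1, +2
Step 2: Count signs: positive = 5, negative = 6.
Step 3: Under H0: P(positive) = 0.5, so the number of positives S ~ Bin(11, 0.5).
Step 4: Two-sided exact p-value = sum of Bin(11,0.5) probabilities at or below the observed probability = 1.000000.
Step 5: alpha = 0.05. fail to reject H0.

n_eff = 11, pos = 5, neg = 6, p = 1.000000, fail to reject H0.


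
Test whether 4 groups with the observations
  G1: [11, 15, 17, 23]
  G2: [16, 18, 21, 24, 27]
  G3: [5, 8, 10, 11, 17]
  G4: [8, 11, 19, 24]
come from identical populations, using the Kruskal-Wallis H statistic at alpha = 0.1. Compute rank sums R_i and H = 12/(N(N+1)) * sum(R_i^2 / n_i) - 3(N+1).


Step 1: Combine all N = 18 observations and assign midranks.
sorted (value, group, rank): (5,G3,1), (8,G3,2.5), (8,G4,2.5), (10,G3,4), (11,G1,6), (11,G3,6), (11,G4,6), (15,G1,8), (16,G2,9), (17,G1,10.5), (17,G3,10.5), (18,G2,12), (19,G4,13), (21,G2,14), (23,G1,15), (24,G2,16.5), (24,G4,16.5), (27,G2,18)
Step 2: Sum ranks within each group.
R_1 = 39.5 (n_1 = 4)
R_2 = 69.5 (n_2 = 5)
R_3 = 24 (n_3 = 5)
R_4 = 38 (n_4 = 4)
Step 3: H = 12/(N(N+1)) * sum(R_i^2/n_i) - 3(N+1)
     = 12/(18*19) * (39.5^2/4 + 69.5^2/5 + 24^2/5 + 38^2/4) - 3*19
     = 0.035088 * 1832.31 - 57
     = 7.291667.
Step 4: Ties present; correction factor C = 1 - 42/(18^3 - 18) = 0.992776. Corrected H = 7.291667 / 0.992776 = 7.344725.
Step 5: Under H0, H ~ chi^2(3); p-value = 0.061685.
Step 6: alpha = 0.1. reject H0.

H = 7.3447, df = 3, p = 0.061685, reject H0.


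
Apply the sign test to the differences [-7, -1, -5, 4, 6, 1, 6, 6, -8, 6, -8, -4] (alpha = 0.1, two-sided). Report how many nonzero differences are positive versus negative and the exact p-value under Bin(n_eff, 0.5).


Step 1: Discard zero differences. Original n = 12; n_eff = number of nonzero differences = 12.
Nonzero differences (with sign): -7, -1, -5, +4, +6, +1, +6, +6, -8, +6, -8, -4
Step 2: Count signs: positive = 6, negative = 6.
Step 3: Under H0: P(positive) = 0.5, so the number of positives S ~ Bin(12, 0.5).
Step 4: Two-sided exact p-value = sum of Bin(12,0.5) probabilities at or below the observed probability = 1.000000.
Step 5: alpha = 0.1. fail to reject H0.

n_eff = 12, pos = 6, neg = 6, p = 1.000000, fail to reject H0.


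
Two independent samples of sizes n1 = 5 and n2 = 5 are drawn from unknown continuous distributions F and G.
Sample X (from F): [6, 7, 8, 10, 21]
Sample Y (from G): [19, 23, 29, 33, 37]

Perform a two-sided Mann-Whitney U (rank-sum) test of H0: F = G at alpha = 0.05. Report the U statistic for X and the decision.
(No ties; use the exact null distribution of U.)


Step 1: Combine and sort all 10 observations; assign midranks.
sorted (value, group): (6,X), (7,X), (8,X), (10,X), (19,Y), (21,X), (23,Y), (29,Y), (33,Y), (37,Y)
ranks: 6->1, 7->2, 8->3, 10->4, 19->5, 21->6, 23->7, 29->8, 33->9, 37->10
Step 2: Rank sum for X: R1 = 1 + 2 + 3 + 4 + 6 = 16.
Step 3: U_X = R1 - n1(n1+1)/2 = 16 - 5*6/2 = 16 - 15 = 1.
       U_Y = n1*n2 - U_X = 25 - 1 = 24.
Step 4: No ties, so the exact null distribution of U (based on enumerating the C(10,5) = 252 equally likely rank assignments) gives the two-sided p-value.
Step 5: p-value = 0.015873; compare to alpha = 0.05. reject H0.

U_X = 1, p = 0.015873, reject H0 at alpha = 0.05.


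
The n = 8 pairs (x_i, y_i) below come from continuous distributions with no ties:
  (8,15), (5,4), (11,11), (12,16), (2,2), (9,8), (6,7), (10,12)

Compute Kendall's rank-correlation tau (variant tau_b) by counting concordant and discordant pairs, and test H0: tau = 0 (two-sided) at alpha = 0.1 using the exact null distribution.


Step 1: Enumerate the 28 unordered pairs (i,j) with i<j and classify each by sign(x_j-x_i) * sign(y_j-y_i).
  (1,2):dx=-3,dy=-11->C; (1,3):dx=+3,dy=-4->D; (1,4):dx=+4,dy=+1->C; (1,5):dx=-6,dy=-13->C
  (1,6):dx=+1,dy=-7->D; (1,7):dx=-2,dy=-8->C; (1,8):dx=+2,dy=-3->D; (2,3):dx=+6,dy=+7->C
  (2,4):dx=+7,dy=+12->C; (2,5):dx=-3,dy=-2->C; (2,6):dx=+4,dy=+4->C; (2,7):dx=+1,dy=+3->C
  (2,8):dx=+5,dy=+8->C; (3,4):dx=+1,dy=+5->C; (3,5):dx=-9,dy=-9->C; (3,6):dx=-2,dy=-3->C
  (3,7):dx=-5,dy=-4->C; (3,8):dx=-1,dy=+1->D; (4,5):dx=-10,dy=-14->C; (4,6):dx=-3,dy=-8->C
  (4,7):dx=-6,dy=-9->C; (4,8):dx=-2,dy=-4->C; (5,6):dx=+7,dy=+6->C; (5,7):dx=+4,dy=+5->C
  (5,8):dx=+8,dy=+10->C; (6,7):dx=-3,dy=-1->C; (6,8):dx=+1,dy=+4->C; (7,8):dx=+4,dy=+5->C
Step 2: C = 24, D = 4, total pairs = 28.
Step 3: tau = (C - D)/(n(n-1)/2) = (24 - 4)/28 = 0.714286.
Step 4: Exact two-sided p-value (enumerate n! = 40320 permutations of y under H0): p = 0.014137.
Step 5: alpha = 0.1. reject H0.

tau_b = 0.7143 (C=24, D=4), p = 0.014137, reject H0.


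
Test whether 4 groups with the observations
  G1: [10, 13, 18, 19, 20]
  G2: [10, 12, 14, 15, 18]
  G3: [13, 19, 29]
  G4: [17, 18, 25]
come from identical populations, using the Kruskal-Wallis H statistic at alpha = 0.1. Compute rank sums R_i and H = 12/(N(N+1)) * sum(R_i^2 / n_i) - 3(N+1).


Step 1: Combine all N = 16 observations and assign midranks.
sorted (value, group, rank): (10,G1,1.5), (10,G2,1.5), (12,G2,3), (13,G1,4.5), (13,G3,4.5), (14,G2,6), (15,G2,7), (17,G4,8), (18,G1,10), (18,G2,10), (18,G4,10), (19,G1,12.5), (19,G3,12.5), (20,G1,14), (25,G4,15), (29,G3,16)
Step 2: Sum ranks within each group.
R_1 = 42.5 (n_1 = 5)
R_2 = 27.5 (n_2 = 5)
R_3 = 33 (n_3 = 3)
R_4 = 33 (n_4 = 3)
Step 3: H = 12/(N(N+1)) * sum(R_i^2/n_i) - 3(N+1)
     = 12/(16*17) * (42.5^2/5 + 27.5^2/5 + 33^2/3 + 33^2/3) - 3*17
     = 0.044118 * 1238.5 - 51
     = 3.639706.
Step 4: Ties present; correction factor C = 1 - 42/(16^3 - 16) = 0.989706. Corrected H = 3.639706 / 0.989706 = 3.677563.
Step 5: Under H0, H ~ chi^2(3); p-value = 0.298452.
Step 6: alpha = 0.1. fail to reject H0.

H = 3.6776, df = 3, p = 0.298452, fail to reject H0.


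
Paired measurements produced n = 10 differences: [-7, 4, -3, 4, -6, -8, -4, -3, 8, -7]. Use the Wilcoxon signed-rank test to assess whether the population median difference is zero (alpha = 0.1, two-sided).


Step 1: Drop any zero differences (none here) and take |d_i|.
|d| = [7, 4, 3, 4, 6, 8, 4, 3, 8, 7]
Step 2: Midrank |d_i| (ties get averaged ranks).
ranks: |7|->7.5, |4|->4, |3|->1.5, |4|->4, |6|->6, |8|->9.5, |4|->4, |3|->1.5, |8|->9.5, |7|->7.5
Step 3: Attach original signs; sum ranks with positive sign and with negative sign.
W+ = 4 + 4 + 9.5 = 17.5
W- = 7.5 + 1.5 + 6 + 9.5 + 4 + 1.5 + 7.5 = 37.5
(Check: W+ + W- = 55 should equal n(n+1)/2 = 55.)
Step 4: Test statistic W = min(W+, W-) = 17.5.
Step 5: Ties in |d|, so use the tie-corrected normal approximation.
        E[W] = n(n+1)/4 = 10*11/4 = 27.5.
        Tie groups: |d|=3 (t=2), |d|=4 (t=3), |d|=7 (t=2), |d|=8 (t=2); sum(t^3 - t) = 42.
        Var[W] = n(n+1)(2n+1)/24 - sum(t^3-t)/48 = 2310/24 - 42/48 = 95.375.
        z = (W - E[W]) / sqrt(Var[W]) = (17.5 - 27.5) / 9.7660 = -1.0240.
        Two-sided p = 2*Phi(z) = 0.305854.
Step 6: alpha = 0.1. fail to reject H0.

W+ = 17.5, W- = 37.5, W = min = 17.5, p = 0.305854, fail to reject H0.


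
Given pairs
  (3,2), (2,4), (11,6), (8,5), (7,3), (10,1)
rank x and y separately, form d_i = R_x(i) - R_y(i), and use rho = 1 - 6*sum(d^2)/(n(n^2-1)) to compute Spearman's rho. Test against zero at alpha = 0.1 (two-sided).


Step 1: Rank x and y separately (midranks; no ties here).
rank(x): 3->2, 2->1, 11->6, 8->4, 7->3, 10->5
rank(y): 2->2, 4->4, 6->6, 5->5, 3->3, 1->1
Step 2: d_i = R_x(i) - R_y(i); compute d_i^2.
  (2-2)^2=0, (1-4)^2=9, (6-6)^2=0, (4-5)^2=1, (3-3)^2=0, (5-1)^2=16
sum(d^2) = 26.
Step 3: rho = 1 - 6*26 / (6*(6^2 - 1)) = 1 - 156/210 = 0.257143.
Step 4: Under H0, t = rho * sqrt((n-2)/(1-rho^2)) = 0.5322 ~ t(4).
Step 5: Two-sided p-value from the t-distribution with 4 df = 0.622787.
Step 6: alpha = 0.1. fail to reject H0.

rho = 0.2571, p = 0.622787, fail to reject H0 at alpha = 0.1.


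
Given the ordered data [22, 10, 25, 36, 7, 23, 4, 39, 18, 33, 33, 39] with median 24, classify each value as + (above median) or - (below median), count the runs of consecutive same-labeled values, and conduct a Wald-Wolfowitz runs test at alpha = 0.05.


Step 1: Compute median = 24; label A = above, B = below.
Labels in order: BBAABBBABAAA  (n_A = 6, n_B = 6)
Step 2: Count runs R = 6.
Step 3: Under H0 (random ordering), E[R] = 2*n_A*n_B/(n_A+n_B) + 1 = 2*6*6/12 + 1 = 7.0000.
        Var[R] = 2*n_A*n_B*(2*n_A*n_B - n_A - n_B) / ((n_A+n_B)^2 * (n_A+n_B-1)) = 4320/1584 = 2.7273.
        SD[R] = 1.6514.
Step 4: Continuity-corrected z = (R + 0.5 - E[R]) / SD[R] = (6 + 0.5 - 7.0000) / 1.6514 = -0.3028.
Step 5: Two-sided p-value via normal approximation = 2*(1 - Phi(|z|)) = 0.762069.
Step 6: alpha = 0.05. fail to reject H0.

R = 6, z = -0.3028, p = 0.762069, fail to reject H0.


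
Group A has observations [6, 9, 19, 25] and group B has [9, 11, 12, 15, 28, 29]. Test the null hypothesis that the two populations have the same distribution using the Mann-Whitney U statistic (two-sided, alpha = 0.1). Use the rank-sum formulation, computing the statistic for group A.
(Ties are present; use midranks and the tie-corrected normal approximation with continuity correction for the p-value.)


Step 1: Combine and sort all 10 observations; assign midranks.
sorted (value, group): (6,X), (9,X), (9,Y), (11,Y), (12,Y), (15,Y), (19,X), (25,X), (28,Y), (29,Y)
ranks: 6->1, 9->2.5, 9->2.5, 11->4, 12->5, 15->6, 19->7, 25->8, 28->9, 29->10
Step 2: Rank sum for X: R1 = 1 + 2.5 + 7 + 8 = 18.5.
Step 3: U_X = R1 - n1(n1+1)/2 = 18.5 - 4*5/2 = 18.5 - 10 = 8.5.
       U_Y = n1*n2 - U_X = 24 - 8.5 = 15.5.
Step 4: Ties are present, so use the tie-corrected normal approximation (with continuity correction) for the p-value.
Step 5: p-value = 0.521166; compare to alpha = 0.1. fail to reject H0.

U_X = 8.5, p = 0.521166, fail to reject H0 at alpha = 0.1.


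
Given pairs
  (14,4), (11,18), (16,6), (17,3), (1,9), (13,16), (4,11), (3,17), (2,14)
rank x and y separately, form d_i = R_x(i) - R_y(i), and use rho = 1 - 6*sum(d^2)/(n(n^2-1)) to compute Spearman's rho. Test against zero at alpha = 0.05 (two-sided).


Step 1: Rank x and y separately (midranks; no ties here).
rank(x): 14->7, 11->5, 16->8, 17->9, 1->1, 13->6, 4->4, 3->3, 2->2
rank(y): 4->2, 18->9, 6->3, 3->1, 9->4, 16->7, 11->5, 17->8, 14->6
Step 2: d_i = R_x(i) - R_y(i); compute d_i^2.
  (7-2)^2=25, (5-9)^2=16, (8-3)^2=25, (9-1)^2=64, (1-4)^2=9, (6-7)^2=1, (4-5)^2=1, (3-8)^2=25, (2-6)^2=16
sum(d^2) = 182.
Step 3: rho = 1 - 6*182 / (9*(9^2 - 1)) = 1 - 1092/720 = -0.516667.
Step 4: Under H0, t = rho * sqrt((n-2)/(1-rho^2)) = -1.5966 ~ t(7).
Step 5: Two-sided p-value from the t-distribution with 7 df = 0.154390.
Step 6: alpha = 0.05. fail to reject H0.

rho = -0.5167, p = 0.154390, fail to reject H0 at alpha = 0.05.


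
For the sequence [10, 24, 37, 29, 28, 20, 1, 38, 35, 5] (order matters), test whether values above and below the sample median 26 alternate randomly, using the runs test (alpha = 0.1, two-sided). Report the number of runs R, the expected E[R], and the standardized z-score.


Step 1: Compute median = 26; label A = above, B = below.
Labels in order: BBAAABBAAB  (n_A = 5, n_B = 5)
Step 2: Count runs R = 5.
Step 3: Under H0 (random ordering), E[R] = 2*n_A*n_B/(n_A+n_B) + 1 = 2*5*5/10 + 1 = 6.0000.
        Var[R] = 2*n_A*n_B*(2*n_A*n_B - n_A - n_B) / ((n_A+n_B)^2 * (n_A+n_B-1)) = 2000/900 = 2.2222.
        SD[R] = 1.4907.
Step 4: Continuity-corrected z = (R + 0.5 - E[R]) / SD[R] = (5 + 0.5 - 6.0000) / 1.4907 = -0.3354.
Step 5: Two-sided p-value via normal approximation = 2*(1 - Phi(|z|)) = 0.737316.
Step 6: alpha = 0.1. fail to reject H0.

R = 5, z = -0.3354, p = 0.737316, fail to reject H0.


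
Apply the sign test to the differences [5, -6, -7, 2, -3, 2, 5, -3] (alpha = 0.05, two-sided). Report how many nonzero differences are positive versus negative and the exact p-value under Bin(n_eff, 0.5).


Step 1: Discard zero differences. Original n = 8; n_eff = number of nonzero differences = 8.
Nonzero differences (with sign): +5, -6, -7, +2, -3, +2, +5, -3
Step 2: Count signs: positive = 4, negative = 4.
Step 3: Under H0: P(positive) = 0.5, so the number of positives S ~ Bin(8, 0.5).
Step 4: Two-sided exact p-value = sum of Bin(8,0.5) probabilities at or below the observed probability = 1.000000.
Step 5: alpha = 0.05. fail to reject H0.

n_eff = 8, pos = 4, neg = 4, p = 1.000000, fail to reject H0.


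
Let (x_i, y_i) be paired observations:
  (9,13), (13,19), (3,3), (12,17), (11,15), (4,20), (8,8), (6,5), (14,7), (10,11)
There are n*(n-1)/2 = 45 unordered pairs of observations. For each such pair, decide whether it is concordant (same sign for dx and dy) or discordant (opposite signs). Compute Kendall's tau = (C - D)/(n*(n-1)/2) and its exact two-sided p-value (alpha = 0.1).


Step 1: Enumerate the 45 unordered pairs (i,j) with i<j and classify each by sign(x_j-x_i) * sign(y_j-y_i).
  (1,2):dx=+4,dy=+6->C; (1,3):dx=-6,dy=-10->C; (1,4):dx=+3,dy=+4->C; (1,5):dx=+2,dy=+2->C
  (1,6):dx=-5,dy=+7->D; (1,7):dx=-1,dy=-5->C; (1,8):dx=-3,dy=-8->C; (1,9):dx=+5,dy=-6->D
  (1,10):dx=+1,dy=-2->D; (2,3):dx=-10,dy=-16->C; (2,4):dx=-1,dy=-2->C; (2,5):dx=-2,dy=-4->C
  (2,6):dx=-9,dy=+1->D; (2,7):dx=-5,dy=-11->C; (2,8):dx=-7,dy=-14->C; (2,9):dx=+1,dy=-12->D
  (2,10):dx=-3,dy=-8->C; (3,4):dx=+9,dy=+14->C; (3,5):dx=+8,dy=+12->C; (3,6):dx=+1,dy=+17->C
  (3,7):dx=+5,dy=+5->C; (3,8):dx=+3,dy=+2->C; (3,9):dx=+11,dy=+4->C; (3,10):dx=+7,dy=+8->C
  (4,5):dx=-1,dy=-2->C; (4,6):dx=-8,dy=+3->D; (4,7):dx=-4,dy=-9->C; (4,8):dx=-6,dy=-12->C
  (4,9):dx=+2,dy=-10->D; (4,10):dx=-2,dy=-6->C; (5,6):dx=-7,dy=+5->D; (5,7):dx=-3,dy=-7->C
  (5,8):dx=-5,dy=-10->C; (5,9):dx=+3,dy=-8->D; (5,10):dx=-1,dy=-4->C; (6,7):dx=+4,dy=-12->D
  (6,8):dx=+2,dy=-15->D; (6,9):dx=+10,dy=-13->D; (6,10):dx=+6,dy=-9->D; (7,8):dx=-2,dy=-3->C
  (7,9):dx=+6,dy=-1->D; (7,10):dx=+2,dy=+3->C; (8,9):dx=+8,dy=+2->C; (8,10):dx=+4,dy=+6->C
  (9,10):dx=-4,dy=+4->D
Step 2: C = 30, D = 15, total pairs = 45.
Step 3: tau = (C - D)/(n(n-1)/2) = (30 - 15)/45 = 0.333333.
Step 4: Exact two-sided p-value (enumerate n! = 3628800 permutations of y under H0): p = 0.216373.
Step 5: alpha = 0.1. fail to reject H0.

tau_b = 0.3333 (C=30, D=15), p = 0.216373, fail to reject H0.


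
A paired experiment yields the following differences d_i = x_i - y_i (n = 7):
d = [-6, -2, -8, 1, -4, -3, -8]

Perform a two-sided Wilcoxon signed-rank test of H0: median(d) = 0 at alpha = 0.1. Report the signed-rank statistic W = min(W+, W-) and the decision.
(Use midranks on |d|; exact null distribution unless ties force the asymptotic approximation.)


Step 1: Drop any zero differences (none here) and take |d_i|.
|d| = [6, 2, 8, 1, 4, 3, 8]
Step 2: Midrank |d_i| (ties get averaged ranks).
ranks: |6|->5, |2|->2, |8|->6.5, |1|->1, |4|->4, |3|->3, |8|->6.5
Step 3: Attach original signs; sum ranks with positive sign and with negative sign.
W+ = 1 = 1
W- = 5 + 2 + 6.5 + 4 + 3 + 6.5 = 27
(Check: W+ + W- = 28 should equal n(n+1)/2 = 28.)
Step 4: Test statistic W = min(W+, W-) = 1.
Step 5: Ties in |d|, so use the tie-corrected normal approximation.
        E[W] = n(n+1)/4 = 7*8/4 = 14.
        Tie groups: |d|=8 (t=2); sum(t^3 - t) = 6.
        Var[W] = n(n+1)(2n+1)/24 - sum(t^3-t)/48 = 840/24 - 6/48 = 34.875.
        z = (W - E[W]) / sqrt(Var[W]) = (1 - 14) / 5.9055 = -2.2013.
        Two-sided p = 2*Phi(z) = 0.027712.
Step 6: alpha = 0.1. reject H0.

W+ = 1, W- = 27, W = min = 1, p = 0.027712, reject H0.


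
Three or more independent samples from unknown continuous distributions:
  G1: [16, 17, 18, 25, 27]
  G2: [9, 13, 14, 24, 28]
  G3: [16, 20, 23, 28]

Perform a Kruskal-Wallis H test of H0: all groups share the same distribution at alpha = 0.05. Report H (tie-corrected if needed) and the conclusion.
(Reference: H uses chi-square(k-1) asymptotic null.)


Step 1: Combine all N = 14 observations and assign midranks.
sorted (value, group, rank): (9,G2,1), (13,G2,2), (14,G2,3), (16,G1,4.5), (16,G3,4.5), (17,G1,6), (18,G1,7), (20,G3,8), (23,G3,9), (24,G2,10), (25,G1,11), (27,G1,12), (28,G2,13.5), (28,G3,13.5)
Step 2: Sum ranks within each group.
R_1 = 40.5 (n_1 = 5)
R_2 = 29.5 (n_2 = 5)
R_3 = 35 (n_3 = 4)
Step 3: H = 12/(N(N+1)) * sum(R_i^2/n_i) - 3(N+1)
     = 12/(14*15) * (40.5^2/5 + 29.5^2/5 + 35^2/4) - 3*15
     = 0.057143 * 808.35 - 45
     = 1.191429.
Step 4: Ties present; correction factor C = 1 - 12/(14^3 - 14) = 0.995604. Corrected H = 1.191429 / 0.995604 = 1.196689.
Step 5: Under H0, H ~ chi^2(2); p-value = 0.549721.
Step 6: alpha = 0.05. fail to reject H0.

H = 1.1967, df = 2, p = 0.549721, fail to reject H0.


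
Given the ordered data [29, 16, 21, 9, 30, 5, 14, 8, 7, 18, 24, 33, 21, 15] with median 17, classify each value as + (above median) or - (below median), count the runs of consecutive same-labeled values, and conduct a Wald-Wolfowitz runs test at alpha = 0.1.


Step 1: Compute median = 17; label A = above, B = below.
Labels in order: ABABABBBBAAAAB  (n_A = 7, n_B = 7)
Step 2: Count runs R = 8.
Step 3: Under H0 (random ordering), E[R] = 2*n_A*n_B/(n_A+n_B) + 1 = 2*7*7/14 + 1 = 8.0000.
        Var[R] = 2*n_A*n_B*(2*n_A*n_B - n_A - n_B) / ((n_A+n_B)^2 * (n_A+n_B-1)) = 8232/2548 = 3.2308.
        SD[R] = 1.7974.
Step 4: R = E[R], so z = 0 with no continuity correction.
Step 5: Two-sided p-value via normal approximation = 2*(1 - Phi(|z|)) = 1.000000.
Step 6: alpha = 0.1. fail to reject H0.

R = 8, z = 0.0000, p = 1.000000, fail to reject H0.


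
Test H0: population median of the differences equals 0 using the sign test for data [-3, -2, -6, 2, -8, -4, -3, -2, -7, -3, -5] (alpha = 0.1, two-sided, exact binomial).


Step 1: Discard zero differences. Original n = 11; n_eff = number of nonzero differences = 11.
Nonzero differences (with sign): -3, -2, -6, +2, -8, -4, -3, -2, -7, -3, -5
Step 2: Count signs: positive = 1, negative = 10.
Step 3: Under H0: P(positive) = 0.5, so the number of positives S ~ Bin(11, 0.5).
Step 4: Two-sided exact p-value = sum of Bin(11,0.5) probabilities at or below the observed probability = 0.011719.
Step 5: alpha = 0.1. reject H0.

n_eff = 11, pos = 1, neg = 10, p = 0.011719, reject H0.


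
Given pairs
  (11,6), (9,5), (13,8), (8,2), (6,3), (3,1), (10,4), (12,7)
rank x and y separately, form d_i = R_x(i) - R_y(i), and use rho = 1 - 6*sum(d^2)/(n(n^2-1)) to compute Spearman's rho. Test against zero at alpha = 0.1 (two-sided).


Step 1: Rank x and y separately (midranks; no ties here).
rank(x): 11->6, 9->4, 13->8, 8->3, 6->2, 3->1, 10->5, 12->7
rank(y): 6->6, 5->5, 8->8, 2->2, 3->3, 1->1, 4->4, 7->7
Step 2: d_i = R_x(i) - R_y(i); compute d_i^2.
  (6-6)^2=0, (4-5)^2=1, (8-8)^2=0, (3-2)^2=1, (2-3)^2=1, (1-1)^2=0, (5-4)^2=1, (7-7)^2=0
sum(d^2) = 4.
Step 3: rho = 1 - 6*4 / (8*(8^2 - 1)) = 1 - 24/504 = 0.952381.
Step 4: Under H0, t = rho * sqrt((n-2)/(1-rho^2)) = 7.6509 ~ t(6).
Step 5: Two-sided p-value from the t-distribution with 6 df = 0.000260.
Step 6: alpha = 0.1. reject H0.

rho = 0.9524, p = 0.000260, reject H0 at alpha = 0.1.


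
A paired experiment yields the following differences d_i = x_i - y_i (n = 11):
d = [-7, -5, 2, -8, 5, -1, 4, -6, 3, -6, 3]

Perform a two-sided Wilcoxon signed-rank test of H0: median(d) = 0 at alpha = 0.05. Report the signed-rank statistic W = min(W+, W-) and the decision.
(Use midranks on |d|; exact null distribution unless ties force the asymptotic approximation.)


Step 1: Drop any zero differences (none here) and take |d_i|.
|d| = [7, 5, 2, 8, 5, 1, 4, 6, 3, 6, 3]
Step 2: Midrank |d_i| (ties get averaged ranks).
ranks: |7|->10, |5|->6.5, |2|->2, |8|->11, |5|->6.5, |1|->1, |4|->5, |6|->8.5, |3|->3.5, |6|->8.5, |3|->3.5
Step 3: Attach original signs; sum ranks with positive sign and with negative sign.
W+ = 2 + 6.5 + 5 + 3.5 + 3.5 = 20.5
W- = 10 + 6.5 + 11 + 1 + 8.5 + 8.5 = 45.5
(Check: W+ + W- = 66 should equal n(n+1)/2 = 66.)
Step 4: Test statistic W = min(W+, W-) = 20.5.
Step 5: Ties in |d|, so use the tie-corrected normal approximation.
        E[W] = n(n+1)/4 = 11*12/4 = 33.
        Tie groups: |d|=3 (t=2), |d|=5 (t=2), |d|=6 (t=2); sum(t^3 - t) = 18.
        Var[W] = n(n+1)(2n+1)/24 - sum(t^3-t)/48 = 3036/24 - 18/48 = 126.125.
        z = (W - E[W]) / sqrt(Var[W]) = (20.5 - 33) / 11.2305 = -1.1130.
        Two-sided p = 2*Phi(z) = 0.265693.
Step 6: alpha = 0.05. fail to reject H0.

W+ = 20.5, W- = 45.5, W = min = 20.5, p = 0.265693, fail to reject H0.


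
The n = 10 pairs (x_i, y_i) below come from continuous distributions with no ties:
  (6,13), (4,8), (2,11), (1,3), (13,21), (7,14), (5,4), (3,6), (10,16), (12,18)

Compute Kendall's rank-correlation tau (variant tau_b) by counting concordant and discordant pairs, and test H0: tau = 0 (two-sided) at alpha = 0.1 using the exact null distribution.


Step 1: Enumerate the 45 unordered pairs (i,j) with i<j and classify each by sign(x_j-x_i) * sign(y_j-y_i).
  (1,2):dx=-2,dy=-5->C; (1,3):dx=-4,dy=-2->C; (1,4):dx=-5,dy=-10->C; (1,5):dx=+7,dy=+8->C
  (1,6):dx=+1,dy=+1->C; (1,7):dx=-1,dy=-9->C; (1,8):dx=-3,dy=-7->C; (1,9):dx=+4,dy=+3->C
  (1,10):dx=+6,dy=+5->C; (2,3):dx=-2,dy=+3->D; (2,4):dx=-3,dy=-5->C; (2,5):dx=+9,dy=+13->C
  (2,6):dx=+3,dy=+6->C; (2,7):dx=+1,dy=-4->D; (2,8):dx=-1,dy=-2->C; (2,9):dx=+6,dy=+8->C
  (2,10):dx=+8,dy=+10->C; (3,4):dx=-1,dy=-8->C; (3,5):dx=+11,dy=+10->C; (3,6):dx=+5,dy=+3->C
  (3,7):dx=+3,dy=-7->D; (3,8):dx=+1,dy=-5->D; (3,9):dx=+8,dy=+5->C; (3,10):dx=+10,dy=+7->C
  (4,5):dx=+12,dy=+18->C; (4,6):dx=+6,dy=+11->C; (4,7):dx=+4,dy=+1->C; (4,8):dx=+2,dy=+3->C
  (4,9):dx=+9,dy=+13->C; (4,10):dx=+11,dy=+15->C; (5,6):dx=-6,dy=-7->C; (5,7):dx=-8,dy=-17->C
  (5,8):dx=-10,dy=-15->C; (5,9):dx=-3,dy=-5->C; (5,10):dx=-1,dy=-3->C; (6,7):dx=-2,dy=-10->C
  (6,8):dx=-4,dy=-8->C; (6,9):dx=+3,dy=+2->C; (6,10):dx=+5,dy=+4->C; (7,8):dx=-2,dy=+2->D
  (7,9):dx=+5,dy=+12->C; (7,10):dx=+7,dy=+14->C; (8,9):dx=+7,dy=+10->C; (8,10):dx=+9,dy=+12->C
  (9,10):dx=+2,dy=+2->C
Step 2: C = 40, D = 5, total pairs = 45.
Step 3: tau = (C - D)/(n(n-1)/2) = (40 - 5)/45 = 0.777778.
Step 4: Exact two-sided p-value (enumerate n! = 3628800 permutations of y under H0): p = 0.000946.
Step 5: alpha = 0.1. reject H0.

tau_b = 0.7778 (C=40, D=5), p = 0.000946, reject H0.


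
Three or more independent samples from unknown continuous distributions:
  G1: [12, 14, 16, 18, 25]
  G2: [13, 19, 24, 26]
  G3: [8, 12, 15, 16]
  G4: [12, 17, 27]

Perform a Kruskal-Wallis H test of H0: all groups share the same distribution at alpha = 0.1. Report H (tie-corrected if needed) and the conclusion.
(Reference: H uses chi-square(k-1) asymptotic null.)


Step 1: Combine all N = 16 observations and assign midranks.
sorted (value, group, rank): (8,G3,1), (12,G1,3), (12,G3,3), (12,G4,3), (13,G2,5), (14,G1,6), (15,G3,7), (16,G1,8.5), (16,G3,8.5), (17,G4,10), (18,G1,11), (19,G2,12), (24,G2,13), (25,G1,14), (26,G2,15), (27,G4,16)
Step 2: Sum ranks within each group.
R_1 = 42.5 (n_1 = 5)
R_2 = 45 (n_2 = 4)
R_3 = 19.5 (n_3 = 4)
R_4 = 29 (n_4 = 3)
Step 3: H = 12/(N(N+1)) * sum(R_i^2/n_i) - 3(N+1)
     = 12/(16*17) * (42.5^2/5 + 45^2/4 + 19.5^2/4 + 29^2/3) - 3*17
     = 0.044118 * 1242.9 - 51
     = 3.833640.
Step 4: Ties present; correction factor C = 1 - 30/(16^3 - 16) = 0.992647. Corrected H = 3.833640 / 0.992647 = 3.862037.
Step 5: Under H0, H ~ chi^2(3); p-value = 0.276752.
Step 6: alpha = 0.1. fail to reject H0.

H = 3.8620, df = 3, p = 0.276752, fail to reject H0.


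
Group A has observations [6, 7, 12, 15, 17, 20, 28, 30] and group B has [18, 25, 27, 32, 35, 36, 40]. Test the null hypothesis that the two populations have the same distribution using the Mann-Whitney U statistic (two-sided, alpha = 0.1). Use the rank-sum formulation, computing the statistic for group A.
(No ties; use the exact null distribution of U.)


Step 1: Combine and sort all 15 observations; assign midranks.
sorted (value, group): (6,X), (7,X), (12,X), (15,X), (17,X), (18,Y), (20,X), (25,Y), (27,Y), (28,X), (30,X), (32,Y), (35,Y), (36,Y), (40,Y)
ranks: 6->1, 7->2, 12->3, 15->4, 17->5, 18->6, 20->7, 25->8, 27->9, 28->10, 30->11, 32->12, 35->13, 36->14, 40->15
Step 2: Rank sum for X: R1 = 1 + 2 + 3 + 4 + 5 + 7 + 10 + 11 = 43.
Step 3: U_X = R1 - n1(n1+1)/2 = 43 - 8*9/2 = 43 - 36 = 7.
       U_Y = n1*n2 - U_X = 56 - 7 = 49.
Step 4: No ties, so the exact null distribution of U (based on enumerating the C(15,8) = 6435 equally likely rank assignments) gives the two-sided p-value.
Step 5: p-value = 0.013986; compare to alpha = 0.1. reject H0.

U_X = 7, p = 0.013986, reject H0 at alpha = 0.1.


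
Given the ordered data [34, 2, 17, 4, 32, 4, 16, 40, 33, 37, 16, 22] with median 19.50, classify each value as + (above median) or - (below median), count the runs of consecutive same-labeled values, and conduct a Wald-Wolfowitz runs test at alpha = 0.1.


Step 1: Compute median = 19.50; label A = above, B = below.
Labels in order: ABBBABBAAABA  (n_A = 6, n_B = 6)
Step 2: Count runs R = 7.
Step 3: Under H0 (random ordering), E[R] = 2*n_A*n_B/(n_A+n_B) + 1 = 2*6*6/12 + 1 = 7.0000.
        Var[R] = 2*n_A*n_B*(2*n_A*n_B - n_A - n_B) / ((n_A+n_B)^2 * (n_A+n_B-1)) = 4320/1584 = 2.7273.
        SD[R] = 1.6514.
Step 4: R = E[R], so z = 0 with no continuity correction.
Step 5: Two-sided p-value via normal approximation = 2*(1 - Phi(|z|)) = 1.000000.
Step 6: alpha = 0.1. fail to reject H0.

R = 7, z = 0.0000, p = 1.000000, fail to reject H0.


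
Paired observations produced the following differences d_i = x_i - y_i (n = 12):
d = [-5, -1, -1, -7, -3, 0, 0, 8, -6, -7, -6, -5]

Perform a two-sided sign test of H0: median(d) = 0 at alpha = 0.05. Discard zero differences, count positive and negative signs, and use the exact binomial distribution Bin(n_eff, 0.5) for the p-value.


Step 1: Discard zero differences. Original n = 12; n_eff = number of nonzero differences = 10.
Nonzero differences (with sign): -5, -1, -1, -7, -3, +8, -6, -7, -6, -5
Step 2: Count signs: positive = 1, negative = 9.
Step 3: Under H0: P(positive) = 0.5, so the number of positives S ~ Bin(10, 0.5).
Step 4: Two-sided exact p-value = sum of Bin(10,0.5) probabilities at or below the observed probability = 0.021484.
Step 5: alpha = 0.05. reject H0.

n_eff = 10, pos = 1, neg = 9, p = 0.021484, reject H0.


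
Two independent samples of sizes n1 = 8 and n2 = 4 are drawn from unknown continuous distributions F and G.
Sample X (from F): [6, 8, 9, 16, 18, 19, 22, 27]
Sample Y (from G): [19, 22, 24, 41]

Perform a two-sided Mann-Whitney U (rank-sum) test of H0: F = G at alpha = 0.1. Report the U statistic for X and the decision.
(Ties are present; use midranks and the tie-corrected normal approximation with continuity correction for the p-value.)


Step 1: Combine and sort all 12 observations; assign midranks.
sorted (value, group): (6,X), (8,X), (9,X), (16,X), (18,X), (19,X), (19,Y), (22,X), (22,Y), (24,Y), (27,X), (41,Y)
ranks: 6->1, 8->2, 9->3, 16->4, 18->5, 19->6.5, 19->6.5, 22->8.5, 22->8.5, 24->10, 27->11, 41->12
Step 2: Rank sum for X: R1 = 1 + 2 + 3 + 4 + 5 + 6.5 + 8.5 + 11 = 41.
Step 3: U_X = R1 - n1(n1+1)/2 = 41 - 8*9/2 = 41 - 36 = 5.
       U_Y = n1*n2 - U_X = 32 - 5 = 27.
Step 4: Ties are present, so use the tie-corrected normal approximation (with continuity correction) for the p-value.
Step 5: p-value = 0.073517; compare to alpha = 0.1. reject H0.

U_X = 5, p = 0.073517, reject H0 at alpha = 0.1.


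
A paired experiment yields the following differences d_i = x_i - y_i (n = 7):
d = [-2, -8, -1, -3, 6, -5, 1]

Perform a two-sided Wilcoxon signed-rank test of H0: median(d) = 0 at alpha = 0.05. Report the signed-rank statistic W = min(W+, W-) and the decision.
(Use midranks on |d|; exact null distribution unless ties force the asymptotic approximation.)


Step 1: Drop any zero differences (none here) and take |d_i|.
|d| = [2, 8, 1, 3, 6, 5, 1]
Step 2: Midrank |d_i| (ties get averaged ranks).
ranks: |2|->3, |8|->7, |1|->1.5, |3|->4, |6|->6, |5|->5, |1|->1.5
Step 3: Attach original signs; sum ranks with positive sign and with negative sign.
W+ = 6 + 1.5 = 7.5
W- = 3 + 7 + 1.5 + 4 + 5 = 20.5
(Check: W+ + W- = 28 should equal n(n+1)/2 = 28.)
Step 4: Test statistic W = min(W+, W-) = 7.5.
Step 5: Ties in |d|, so use the tie-corrected normal approximation.
        E[W] = n(n+1)/4 = 7*8/4 = 14.
        Tie groups: |d|=1 (t=2); sum(t^3 - t) = 6.
        Var[W] = n(n+1)(2n+1)/24 - sum(t^3-t)/48 = 840/24 - 6/48 = 34.875.
        z = (W - E[W]) / sqrt(Var[W]) = (7.5 - 14) / 5.9055 = -1.1007.
        Two-sided p = 2*Phi(z) = 0.271041.
Step 6: alpha = 0.05. fail to reject H0.

W+ = 7.5, W- = 20.5, W = min = 7.5, p = 0.271041, fail to reject H0.
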